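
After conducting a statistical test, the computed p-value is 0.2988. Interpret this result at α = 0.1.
Since p = 0.2988 > α = 0.1, fail to reject H₀.
There is insufficient evidence to reject the null hypothesis; the result is not statistically significant at the 0.1 level.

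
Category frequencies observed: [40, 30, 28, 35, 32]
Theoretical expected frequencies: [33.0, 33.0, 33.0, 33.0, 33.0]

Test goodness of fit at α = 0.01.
Chi-square goodness of fit test:
H₀: observed counts match expected distribution
H₁: observed counts differ from expected distribution
df = k - 1 = 4
χ² = Σ(O - E)²/E
   = (40 - 33.0)²/33.0 + (30 - 33.0)²/33.0 + (28 - 33.0)²/33.0 + (35 - 33.0)²/33.0 + (32 - 33.0)²/33.0
   = 1.485 + 0.273 + 0.758 + 0.121 + 0.030
   = 2.67
p-value = 0.6151

Since p-value > α = 0.01, we fail to reject H₀.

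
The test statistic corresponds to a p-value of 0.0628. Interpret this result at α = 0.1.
Since p = 0.0628 < α = 0.1, reject H₀.
There is sufficient evidence to reject the null hypothesis; the result is statistically significant at the 0.1 level.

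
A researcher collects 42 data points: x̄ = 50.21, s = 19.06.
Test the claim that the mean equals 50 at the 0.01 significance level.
One-sample t-test:
H₀: μ = 50
H₁: μ ≠ 50
df = n - 1 = 41
t = (x̄ - μ₀) / (s/√n) = (50.21 - 50) / (19.06/√42) = 0.071
p-value = 0.9434

Since p-value > α = 0.01, we fail to reject H₀.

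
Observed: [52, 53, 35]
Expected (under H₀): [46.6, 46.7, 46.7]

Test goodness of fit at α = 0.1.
Chi-square goodness of fit test:
H₀: observed counts match expected distribution
H₁: observed counts differ from expected distribution
df = k - 1 = 2
χ² = Σ(O - E)²/E
   = (52 - 46.6)²/46.6 + (53 - 46.7)²/46.7 + (35 - 46.7)²/46.7
   = 0.626 + 0.850 + 2.931
   = 4.41
p-value = 0.1104

Since p-value > α = 0.1, we fail to reject H₀.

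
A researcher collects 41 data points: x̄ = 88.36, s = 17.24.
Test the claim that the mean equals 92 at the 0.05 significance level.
One-sample t-test:
H₀: μ = 92
H₁: μ ≠ 92
df = n - 1 = 40
t = (x̄ - μ₀) / (s/√n) = (88.36 - 92) / (17.24/√41) = -1.352
p-value = 0.1840

Since p-value > α = 0.05, we fail to reject H₀.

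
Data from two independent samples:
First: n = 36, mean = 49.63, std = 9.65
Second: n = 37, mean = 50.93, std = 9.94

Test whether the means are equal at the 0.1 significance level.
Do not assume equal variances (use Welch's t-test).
Welch's two-sample t-test:
H₀: μ₁ = μ₂
H₁: μ₁ ≠ μ₂
s₁²/n₁ = 9.65²/36 = 2.5867,  s₂²/n₂ = 9.94²/37 = 2.6704
SE = √(s₁²/n₁ + s₂²/n₂) = √(2.5867 + 2.6704) = 2.2928
df (Welch-Satterthwaite) = (s₁²/n₁ + s₂²/n₂)² / [(s₁²/n₁)²/(n₁-1) + (s₂²/n₂)²/(n₂-1)] ≈ 71.00
t = (x̄₁ - x̄₂) / SE = (49.63 - 50.93) / 2.2928 = -1.30 / 2.2928 = -0.567
p-value = 0.5725

Since p-value > α = 0.1, we fail to reject H₀.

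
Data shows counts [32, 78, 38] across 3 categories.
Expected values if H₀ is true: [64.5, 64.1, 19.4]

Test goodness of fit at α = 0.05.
Chi-square goodness of fit test:
H₀: observed counts match expected distribution
H₁: observed counts differ from expected distribution
df = k - 1 = 2
χ² = Σ(O - E)²/E
   = (32 - 64.5)²/64.5 + (78 - 64.1)²/64.1 + (38 - 19.4)²/19.4
   = 16.376 + 3.014 + 17.833
   = 37.22
p-value < 0.0001

Since p-value < α = 0.05, we reject H₀.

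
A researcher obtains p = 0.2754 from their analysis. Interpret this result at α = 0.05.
Since p = 0.2754 > α = 0.05, fail to reject H₀.
There is insufficient evidence to reject the null hypothesis; the result is not statistically significant at the 0.05 level.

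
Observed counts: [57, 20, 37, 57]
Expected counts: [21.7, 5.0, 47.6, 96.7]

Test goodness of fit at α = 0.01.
Chi-square goodness of fit test:
H₀: observed counts match expected distribution
H₁: observed counts differ from expected distribution
df = k - 1 = 3
χ² = Σ(O - E)²/E
   = (57 - 21.7)²/21.7 + (20 - 5.0)²/5.0 + (37 - 47.6)²/47.6 + (57 - 96.7)²/96.7
   = 57.424 + 45.000 + 2.361 + 16.299
   = 121.08
p-value < 0.0001

Since p-value < α = 0.01, we reject H₀.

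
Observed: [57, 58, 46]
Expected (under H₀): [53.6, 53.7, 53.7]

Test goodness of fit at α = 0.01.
Chi-square goodness of fit test:
H₀: observed counts match expected distribution
H₁: observed counts differ from expected distribution
df = k - 1 = 2
χ² = Σ(O - E)²/E
   = (57 - 53.6)²/53.6 + (58 - 53.7)²/53.7 + (46 - 53.7)²/53.7
   = 0.216 + 0.344 + 1.104
   = 1.66
p-value = 0.4352

Since p-value > α = 0.01, we fail to reject H₀.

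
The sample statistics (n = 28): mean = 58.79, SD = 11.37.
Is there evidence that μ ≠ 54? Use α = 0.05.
One-sample t-test:
H₀: μ = 54
H₁: μ ≠ 54
df = n - 1 = 27
t = (x̄ - μ₀) / (s/√n) = (58.79 - 54) / (11.37/√28) = 2.229
p-value = 0.0343

Since p-value < α = 0.05, we reject H₀.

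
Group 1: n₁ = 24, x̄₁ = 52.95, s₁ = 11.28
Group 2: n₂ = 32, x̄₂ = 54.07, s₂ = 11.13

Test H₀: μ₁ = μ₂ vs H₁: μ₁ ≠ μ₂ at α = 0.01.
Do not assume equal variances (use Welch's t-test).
Welch's two-sample t-test:
H₀: μ₁ = μ₂
H₁: μ₁ ≠ μ₂
s₁²/n₁ = 11.28²/24 = 5.3016,  s₂²/n₂ = 11.13²/32 = 3.8712
SE = √(s₁²/n₁ + s₂²/n₂) = √(5.3016 + 3.8712) = 3.0287
df (Welch-Satterthwaite) = (s₁²/n₁ + s₂²/n₂)² / [(s₁²/n₁)²/(n₁-1) + (s₂²/n₂)²/(n₂-1)] ≈ 49.34
t = (x̄₁ - x̄₂) / SE = (52.95 - 54.07) / 3.0287 = -1.12 / 3.0287 = -0.370
p-value = 0.7131

Since p-value > α = 0.01, we fail to reject H₀.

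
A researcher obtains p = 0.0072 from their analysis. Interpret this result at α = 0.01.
Since p = 0.0072 < α = 0.01, reject H₀.
There is sufficient evidence to reject the null hypothesis; the result is statistically significant at the 0.01 level.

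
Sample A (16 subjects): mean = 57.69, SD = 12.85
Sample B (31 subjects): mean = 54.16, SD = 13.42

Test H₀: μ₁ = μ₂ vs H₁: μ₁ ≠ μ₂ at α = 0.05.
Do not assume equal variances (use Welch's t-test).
Welch's two-sample t-test:
H₀: μ₁ = μ₂
H₁: μ₁ ≠ μ₂
s₁²/n₁ = 12.85²/16 = 10.3202,  s₂²/n₂ = 13.42²/31 = 5.8096
SE = √(s₁²/n₁ + s₂²/n₂) = √(10.3202 + 5.8096) = 4.0162
df (Welch-Satterthwaite) = (s₁²/n₁ + s₂²/n₂)² / [(s₁²/n₁)²/(n₁-1) + (s₂²/n₂)²/(n₂-1)] ≈ 31.63
t = (x̄₁ - x̄₂) / SE = (57.69 - 54.16) / 4.0162 = 3.53 / 4.0162 = 0.879
p-value = 0.3861

Since p-value > α = 0.05, we fail to reject H₀.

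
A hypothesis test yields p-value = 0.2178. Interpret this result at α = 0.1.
Since p = 0.2178 > α = 0.1, fail to reject H₀.
There is insufficient evidence to reject the null hypothesis; the result is not statistically significant at the 0.1 level.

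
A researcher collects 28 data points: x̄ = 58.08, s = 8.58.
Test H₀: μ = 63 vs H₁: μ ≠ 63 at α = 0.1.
One-sample t-test:
H₀: μ = 63
H₁: μ ≠ 63
df = n - 1 = 27
t = (x̄ - μ₀) / (s/√n) = (58.08 - 63) / (8.58/√28) = -3.034
p-value = 0.0053

Since p-value < α = 0.1, we reject H₀.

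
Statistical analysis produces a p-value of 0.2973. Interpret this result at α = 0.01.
Since p = 0.2973 > α = 0.01, fail to reject H₀.
There is insufficient evidence to reject the null hypothesis; the result is not statistically significant at the 0.01 level.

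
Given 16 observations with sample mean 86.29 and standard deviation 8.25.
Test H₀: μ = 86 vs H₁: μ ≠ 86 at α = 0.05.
One-sample t-test:
H₀: μ = 86
H₁: μ ≠ 86
df = n - 1 = 15
t = (x̄ - μ₀) / (s/√n) = (86.29 - 86) / (8.25/√16) = 0.141
p-value = 0.8901

Since p-value > α = 0.05, we fail to reject H₀.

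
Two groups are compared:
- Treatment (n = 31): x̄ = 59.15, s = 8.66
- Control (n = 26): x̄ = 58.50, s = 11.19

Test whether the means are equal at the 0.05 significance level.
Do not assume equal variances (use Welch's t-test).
Welch's two-sample t-test:
H₀: μ₁ = μ₂
H₁: μ₁ ≠ μ₂
s₁²/n₁ = 8.66²/31 = 2.4192,  s₂²/n₂ = 11.19²/26 = 4.8160
SE = √(s₁²/n₁ + s₂²/n₂) = √(2.4192 + 4.8160) = 2.6898
df (Welch-Satterthwaite) = (s₁²/n₁ + s₂²/n₂)² / [(s₁²/n₁)²/(n₁-1) + (s₂²/n₂)²/(n₂-1)] ≈ 46.62
t = (x̄₁ - x̄₂) / SE = (59.15 - 58.50) / 2.6898 = 0.65 / 2.6898 = 0.242
p-value = 0.8101

Since p-value > α = 0.05, we fail to reject H₀.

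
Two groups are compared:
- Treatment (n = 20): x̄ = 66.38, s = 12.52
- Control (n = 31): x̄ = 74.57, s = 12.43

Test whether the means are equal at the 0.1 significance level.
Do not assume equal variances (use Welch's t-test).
Welch's two-sample t-test:
H₀: μ₁ = μ₂
H₁: μ₁ ≠ μ₂
s₁²/n₁ = 12.52²/20 = 7.8375,  s₂²/n₂ = 12.43²/31 = 4.9840
SE = √(s₁²/n₁ + s₂²/n₂) = √(7.8375 + 4.9840) = 3.5807
df (Welch-Satterthwaite) = (s₁²/n₁ + s₂²/n₂)² / [(s₁²/n₁)²/(n₁-1) + (s₂²/n₂)²/(n₂-1)] ≈ 40.48
t = (x̄₁ - x̄₂) / SE = (66.38 - 74.57) / 3.5807 = -8.19 / 3.5807 = -2.287
p-value = 0.0275

Since p-value < α = 0.1, we reject H₀.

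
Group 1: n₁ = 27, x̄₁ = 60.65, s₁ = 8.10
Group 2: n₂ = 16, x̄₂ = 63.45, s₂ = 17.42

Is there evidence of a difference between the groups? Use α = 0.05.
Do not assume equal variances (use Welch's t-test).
Welch's two-sample t-test:
H₀: μ₁ = μ₂
H₁: μ₁ ≠ μ₂
s₁²/n₁ = 8.10²/27 = 2.4300,  s₂²/n₂ = 17.42²/16 = 18.9660
SE = √(s₁²/n₁ + s₂²/n₂) = √(2.4300 + 18.9660) = 4.6256
df (Welch-Satterthwaite) = (s₁²/n₁ + s₂²/n₂)² / [(s₁²/n₁)²/(n₁-1) + (s₂²/n₂)²/(n₂-1)] ≈ 18.91
t = (x̄₁ - x̄₂) / SE = (60.65 - 63.45) / 4.6256 = -2.80 / 4.6256 = -0.605
p-value = 0.5522

Since p-value > α = 0.05, we fail to reject H₀.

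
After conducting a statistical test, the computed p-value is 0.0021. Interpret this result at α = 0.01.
Since p = 0.0021 < α = 0.01, reject H₀.
There is sufficient evidence to reject the null hypothesis; the result is statistically significant at the 0.01 level.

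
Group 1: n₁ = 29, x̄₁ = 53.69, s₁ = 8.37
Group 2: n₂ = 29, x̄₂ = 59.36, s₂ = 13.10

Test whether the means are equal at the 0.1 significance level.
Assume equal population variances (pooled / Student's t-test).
Student's two-sample t-test (equal variances):
H₀: μ₁ = μ₂
H₁: μ₁ ≠ μ₂
df = n₁ + n₂ - 2 = 56
Pooled variance s_p² = [(n₁-1)s₁² + (n₂-1)s₂²] / (n₁ + n₂ - 2) = [(28)(8.37²) + (28)(13.10²)] / 56 = 120.8334
SE = √(s_p²(1/n₁ + 1/n₂)) = √(120.8334 × (1/29 + 1/29)) = 2.8868
t = (x̄₁ - x̄₂) / SE = (53.69 - 59.36) / 2.8868 = -5.67 / 2.8868 = -1.964
p-value = 0.0545

Since p-value < α = 0.1, we reject H₀.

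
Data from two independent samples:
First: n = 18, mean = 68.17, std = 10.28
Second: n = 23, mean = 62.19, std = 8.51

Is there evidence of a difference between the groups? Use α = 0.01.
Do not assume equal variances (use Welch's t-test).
Welch's two-sample t-test:
H₀: μ₁ = μ₂
H₁: μ₁ ≠ μ₂
s₁²/n₁ = 10.28²/18 = 5.8710,  s₂²/n₂ = 8.51²/23 = 3.1487
SE = √(s₁²/n₁ + s₂²/n₂) = √(5.8710 + 3.1487) = 3.0033
df (Welch-Satterthwaite) = (s₁²/n₁ + s₂²/n₂)² / [(s₁²/n₁)²/(n₁-1) + (s₂²/n₂)²/(n₂-1)] ≈ 32.83
t = (x̄₁ - x̄₂) / SE = (68.17 - 62.19) / 3.0033 = 5.98 / 3.0033 = 1.991
p-value = 0.0548

Since p-value > α = 0.01, we fail to reject H₀.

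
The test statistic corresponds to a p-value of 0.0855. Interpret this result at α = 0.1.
Since p = 0.0855 < α = 0.1, reject H₀.
There is sufficient evidence to reject the null hypothesis; the result is statistically significant at the 0.1 level.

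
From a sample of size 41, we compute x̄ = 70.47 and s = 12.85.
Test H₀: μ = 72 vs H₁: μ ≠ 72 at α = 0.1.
One-sample t-test:
H₀: μ = 72
H₁: μ ≠ 72
df = n - 1 = 40
t = (x̄ - μ₀) / (s/√n) = (70.47 - 72) / (12.85/√41) = -0.762
p-value = 0.4503

Since p-value > α = 0.1, we fail to reject H₀.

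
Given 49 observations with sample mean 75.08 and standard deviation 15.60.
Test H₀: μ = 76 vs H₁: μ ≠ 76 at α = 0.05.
One-sample t-test:
H₀: μ = 76
H₁: μ ≠ 76
df = n - 1 = 48
t = (x̄ - μ₀) / (s/√n) = (75.08 - 76) / (15.60/√49) = -0.413
p-value = 0.6816

Since p-value > α = 0.05, we fail to reject H₀.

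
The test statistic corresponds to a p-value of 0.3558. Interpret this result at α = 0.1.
Since p = 0.3558 > α = 0.1, fail to reject H₀.
There is insufficient evidence to reject the null hypothesis; the result is not statistically significant at the 0.1 level.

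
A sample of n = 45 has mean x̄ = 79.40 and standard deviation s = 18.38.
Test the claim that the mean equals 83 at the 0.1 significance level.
One-sample t-test:
H₀: μ = 83
H₁: μ ≠ 83
df = n - 1 = 44
t = (x̄ - μ₀) / (s/√n) = (79.40 - 83) / (18.38/√45) = -1.314
p-value = 0.1957

Since p-value > α = 0.1, we fail to reject H₀.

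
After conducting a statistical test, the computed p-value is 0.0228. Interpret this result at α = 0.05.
Since p = 0.0228 < α = 0.05, reject H₀.
There is sufficient evidence to reject the null hypothesis; the result is statistically significant at the 0.05 level.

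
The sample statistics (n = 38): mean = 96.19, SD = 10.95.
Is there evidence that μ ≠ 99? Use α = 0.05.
One-sample t-test:
H₀: μ = 99
H₁: μ ≠ 99
df = n - 1 = 37
t = (x̄ - μ₀) / (s/√n) = (96.19 - 99) / (10.95/√38) = -1.582
p-value = 0.1222

Since p-value > α = 0.05, we fail to reject H₀.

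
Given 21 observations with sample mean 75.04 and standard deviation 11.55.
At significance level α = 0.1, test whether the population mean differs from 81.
One-sample t-test:
H₀: μ = 81
H₁: μ ≠ 81
df = n - 1 = 20
t = (x̄ - μ₀) / (s/√n) = (75.04 - 81) / (11.55/√21) = -2.365
p-value = 0.0283

Since p-value < α = 0.1, we reject H₀.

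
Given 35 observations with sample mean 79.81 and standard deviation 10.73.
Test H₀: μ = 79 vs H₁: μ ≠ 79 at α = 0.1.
One-sample t-test:
H₀: μ = 79
H₁: μ ≠ 79
df = n - 1 = 34
t = (x̄ - μ₀) / (s/√n) = (79.81 - 79) / (10.73/√35) = 0.447
p-value = 0.6580

Since p-value > α = 0.1, we fail to reject H₀.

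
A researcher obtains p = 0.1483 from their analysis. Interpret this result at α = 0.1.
Since p = 0.1483 > α = 0.1, fail to reject H₀.
There is insufficient evidence to reject the null hypothesis; the result is not statistically significant at the 0.1 level.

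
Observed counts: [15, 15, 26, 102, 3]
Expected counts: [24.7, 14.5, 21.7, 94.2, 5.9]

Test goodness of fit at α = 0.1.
Chi-square goodness of fit test:
H₀: observed counts match expected distribution
H₁: observed counts differ from expected distribution
df = k - 1 = 4
χ² = Σ(O - E)²/E
   = (15 - 24.7)²/24.7 + (15 - 14.5)²/14.5 + (26 - 21.7)²/21.7 + (102 - 94.2)²/94.2 + (3 - 5.9)²/5.9
   = 3.809 + 0.017 + 0.852 + 0.646 + 1.425
   = 6.75
p-value = 0.1497

Since p-value > α = 0.1, we fail to reject H₀.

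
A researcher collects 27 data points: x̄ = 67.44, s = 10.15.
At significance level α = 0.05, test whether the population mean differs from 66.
One-sample t-test:
H₀: μ = 66
H₁: μ ≠ 66
df = n - 1 = 26
t = (x̄ - μ₀) / (s/√n) = (67.44 - 66) / (10.15/√27) = 0.737
p-value = 0.4676

Since p-value > α = 0.05, we fail to reject H₀.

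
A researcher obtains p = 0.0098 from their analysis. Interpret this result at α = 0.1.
Since p = 0.0098 < α = 0.1, reject H₀.
There is sufficient evidence to reject the null hypothesis; the result is statistically significant at the 0.1 level.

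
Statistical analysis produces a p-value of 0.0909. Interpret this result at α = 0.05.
Since p = 0.0909 > α = 0.05, fail to reject H₀.
There is insufficient evidence to reject the null hypothesis; the result is not statistically significant at the 0.05 level.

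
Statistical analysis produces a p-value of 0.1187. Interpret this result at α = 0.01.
Since p = 0.1187 > α = 0.01, fail to reject H₀.
There is insufficient evidence to reject the null hypothesis; the result is not statistically significant at the 0.01 level.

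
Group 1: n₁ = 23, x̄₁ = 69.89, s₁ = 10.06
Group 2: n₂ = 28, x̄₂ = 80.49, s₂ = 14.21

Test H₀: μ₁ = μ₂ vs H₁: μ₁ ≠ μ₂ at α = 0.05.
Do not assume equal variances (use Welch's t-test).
Welch's two-sample t-test:
H₀: μ₁ = μ₂
H₁: μ₁ ≠ μ₂
s₁²/n₁ = 10.06²/23 = 4.4002,  s₂²/n₂ = 14.21²/28 = 7.2116
SE = √(s₁²/n₁ + s₂²/n₂) = √(4.4002 + 7.2116) = 3.4076
df (Welch-Satterthwaite) = (s₁²/n₁ + s₂²/n₂)² / [(s₁²/n₁)²/(n₁-1) + (s₂²/n₂)²/(n₂-1)] ≈ 48.05
t = (x̄₁ - x̄₂) / SE = (69.89 - 80.49) / 3.4076 = -10.60 / 3.4076 = -3.111
p-value = 0.0031

Since p-value < α = 0.05, we reject H₀.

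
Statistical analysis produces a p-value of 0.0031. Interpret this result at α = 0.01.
Since p = 0.0031 < α = 0.01, reject H₀.
There is sufficient evidence to reject the null hypothesis; the result is statistically significant at the 0.01 level.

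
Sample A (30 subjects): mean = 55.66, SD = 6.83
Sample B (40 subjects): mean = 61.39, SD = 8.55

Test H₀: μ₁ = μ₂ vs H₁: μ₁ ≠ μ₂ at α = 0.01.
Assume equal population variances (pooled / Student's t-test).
Student's two-sample t-test (equal variances):
H₀: μ₁ = μ₂
H₁: μ₁ ≠ μ₂
df = n₁ + n₂ - 2 = 68
Pooled variance s_p² = [(n₁-1)s₁² + (n₂-1)s₂²] / (n₁ + n₂ - 2) = [(29)(6.83²) + (39)(8.55²)] / 68 = 61.8208
SE = √(s_p²(1/n₁ + 1/n₂)) = √(61.8208 × (1/30 + 1/40)) = 1.8990
t = (x̄₁ - x̄₂) / SE = (55.66 - 61.39) / 1.8990 = -5.73 / 1.8990 = -3.017
p-value = 0.0036

Since p-value < α = 0.01, we reject H₀.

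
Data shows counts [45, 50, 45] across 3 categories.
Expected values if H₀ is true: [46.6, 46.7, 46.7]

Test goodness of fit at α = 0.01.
Chi-square goodness of fit test:
H₀: observed counts match expected distribution
H₁: observed counts differ from expected distribution
df = k - 1 = 2
χ² = Σ(O - E)²/E
   = (45 - 46.6)²/46.6 + (50 - 46.7)²/46.7 + (45 - 46.7)²/46.7
   = 0.055 + 0.233 + 0.062
   = 0.35
p-value = 0.8395

Since p-value > α = 0.01, we fail to reject H₀.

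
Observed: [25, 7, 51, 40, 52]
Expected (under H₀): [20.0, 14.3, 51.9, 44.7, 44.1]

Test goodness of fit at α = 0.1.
Chi-square goodness of fit test:
H₀: observed counts match expected distribution
H₁: observed counts differ from expected distribution
df = k - 1 = 4
χ² = Σ(O - E)²/E
   = (25 - 20.0)²/20.0 + (7 - 14.3)²/14.3 + (51 - 51.9)²/51.9 + (40 - 44.7)²/44.7 + (52 - 44.1)²/44.1
   = 1.250 + 3.727 + 0.016 + 0.494 + 1.415
   = 6.90
p-value = 0.1412

Since p-value > α = 0.1, we fail to reject H₀.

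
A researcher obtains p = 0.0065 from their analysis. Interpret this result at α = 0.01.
Since p = 0.0065 < α = 0.01, reject H₀.
There is sufficient evidence to reject the null hypothesis; the result is statistically significant at the 0.01 level.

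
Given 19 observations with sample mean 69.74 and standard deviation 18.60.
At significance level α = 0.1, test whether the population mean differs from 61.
One-sample t-test:
H₀: μ = 61
H₁: μ ≠ 61
df = n - 1 = 18
t = (x̄ - μ₀) / (s/√n) = (69.74 - 61) / (18.60/√19) = 2.048
p-value = 0.0554

Since p-value < α = 0.1, we reject H₀.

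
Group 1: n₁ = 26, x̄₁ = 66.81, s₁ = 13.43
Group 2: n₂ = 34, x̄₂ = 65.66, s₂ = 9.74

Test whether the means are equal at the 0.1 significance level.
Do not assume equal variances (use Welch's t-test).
Welch's two-sample t-test:
H₀: μ₁ = μ₂
H₁: μ₁ ≠ μ₂
s₁²/n₁ = 13.43²/26 = 6.9371,  s₂²/n₂ = 9.74²/34 = 2.7902
SE = √(s₁²/n₁ + s₂²/n₂) = √(6.9371 + 2.7902) = 3.1189
df (Welch-Satterthwaite) = (s₁²/n₁ + s₂²/n₂)² / [(s₁²/n₁)²/(n₁-1) + (s₂²/n₂)²/(n₂-1)] ≈ 43.79
t = (x̄₁ - x̄₂) / SE = (66.81 - 65.66) / 3.1189 = 1.15 / 3.1189 = 0.369
p-value = 0.7141

Since p-value > α = 0.1, we fail to reject H₀.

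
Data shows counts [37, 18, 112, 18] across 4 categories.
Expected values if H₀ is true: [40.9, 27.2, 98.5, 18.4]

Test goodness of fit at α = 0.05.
Chi-square goodness of fit test:
H₀: observed counts match expected distribution
H₁: observed counts differ from expected distribution
df = k - 1 = 3
χ² = Σ(O - E)²/E
   = (37 - 40.9)²/40.9 + (18 - 27.2)²/27.2 + (112 - 98.5)²/98.5 + (18 - 18.4)²/18.4
   = 0.372 + 3.112 + 1.850 + 0.009
   = 5.34
p-value = 0.1484

Since p-value > α = 0.05, we fail to reject H₀.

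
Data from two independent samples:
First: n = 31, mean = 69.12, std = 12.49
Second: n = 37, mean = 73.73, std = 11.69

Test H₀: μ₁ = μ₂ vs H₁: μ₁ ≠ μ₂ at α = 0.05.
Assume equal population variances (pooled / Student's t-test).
Student's two-sample t-test (equal variances):
H₀: μ₁ = μ₂
H₁: μ₁ ≠ μ₂
df = n₁ + n₂ - 2 = 66
Pooled variance s_p² = [(n₁-1)s₁² + (n₂-1)s₂²] / (n₁ + n₂ - 2) = [(30)(12.49²) + (36)(11.69²)] / 66 = 145.4488
SE = √(s_p²(1/n₁ + 1/n₂)) = √(145.4488 × (1/31 + 1/37)) = 2.9365
t = (x̄₁ - x̄₂) / SE = (69.12 - 73.73) / 2.9365 = -4.61 / 2.9365 = -1.570
p-value = 0.1212

Since p-value > α = 0.05, we fail to reject H₀.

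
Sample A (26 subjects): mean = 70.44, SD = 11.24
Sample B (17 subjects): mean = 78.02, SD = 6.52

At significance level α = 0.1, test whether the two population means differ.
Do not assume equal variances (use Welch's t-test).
Welch's two-sample t-test:
H₀: μ₁ = μ₂
H₁: μ₁ ≠ μ₂
s₁²/n₁ = 11.24²/26 = 4.8591,  s₂²/n₂ = 6.52²/17 = 2.5006
SE = √(s₁²/n₁ + s₂²/n₂) = √(4.8591 + 2.5006) = 2.7129
df (Welch-Satterthwaite) = (s₁²/n₁ + s₂²/n₂)² / [(s₁²/n₁)²/(n₁-1) + (s₂²/n₂)²/(n₂-1)] ≈ 40.57
t = (x̄₁ - x̄₂) / SE = (70.44 - 78.02) / 2.7129 = -7.58 / 2.7129 = -2.794
p-value = 0.0079

Since p-value < α = 0.1, we reject H₀.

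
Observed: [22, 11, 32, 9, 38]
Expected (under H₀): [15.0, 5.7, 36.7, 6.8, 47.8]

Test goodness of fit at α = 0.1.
Chi-square goodness of fit test:
H₀: observed counts match expected distribution
H₁: observed counts differ from expected distribution
df = k - 1 = 4
χ² = Σ(O - E)²/E
   = (22 - 15.0)²/15.0 + (11 - 5.7)²/5.7 + (32 - 36.7)²/36.7 + (9 - 6.8)²/6.8 + (38 - 47.8)²/47.8
   = 3.267 + 4.928 + 0.602 + 0.712 + 2.009
   = 11.52
p-value = 0.0213

Since p-value < α = 0.1, we reject H₀.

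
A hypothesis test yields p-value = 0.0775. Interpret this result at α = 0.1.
Since p = 0.0775 < α = 0.1, reject H₀.
There is sufficient evidence to reject the null hypothesis; the result is statistically significant at the 0.1 level.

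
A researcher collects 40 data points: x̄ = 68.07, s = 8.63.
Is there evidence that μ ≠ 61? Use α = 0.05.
One-sample t-test:
H₀: μ = 61
H₁: μ ≠ 61
df = n - 1 = 39
t = (x̄ - μ₀) / (s/√n) = (68.07 - 61) / (8.63/√40) = 5.181
p-value < 0.0001

Since p-value < α = 0.05, we reject H₀.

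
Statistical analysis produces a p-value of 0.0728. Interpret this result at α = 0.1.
Since p = 0.0728 < α = 0.1, reject H₀.
There is sufficient evidence to reject the null hypothesis; the result is statistically significant at the 0.1 level.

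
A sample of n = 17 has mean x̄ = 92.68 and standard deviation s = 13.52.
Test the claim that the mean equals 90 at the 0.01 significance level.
One-sample t-test:
H₀: μ = 90
H₁: μ ≠ 90
df = n - 1 = 16
t = (x̄ - μ₀) / (s/√n) = (92.68 - 90) / (13.52/√17) = 0.817
p-value = 0.4258

Since p-value > α = 0.01, we fail to reject H₀.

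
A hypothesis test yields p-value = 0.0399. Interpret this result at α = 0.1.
Since p = 0.0399 < α = 0.1, reject H₀.
There is sufficient evidence to reject the null hypothesis; the result is statistically significant at the 0.1 level.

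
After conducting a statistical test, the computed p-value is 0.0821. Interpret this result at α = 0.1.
Since p = 0.0821 < α = 0.1, reject H₀.
There is sufficient evidence to reject the null hypothesis; the result is statistically significant at the 0.1 level.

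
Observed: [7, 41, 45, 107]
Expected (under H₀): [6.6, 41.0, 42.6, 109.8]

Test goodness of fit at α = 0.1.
Chi-square goodness of fit test:
H₀: observed counts match expected distribution
H₁: observed counts differ from expected distribution
df = k - 1 = 3
χ² = Σ(O - E)²/E
   = (7 - 6.6)²/6.6 + (41 - 41.0)²/41.0 + (45 - 42.6)²/42.6 + (107 - 109.8)²/109.8
   = 0.024 + 0.000 + 0.135 + 0.071
   = 0.23
p-value = 0.9725

Since p-value > α = 0.1, we fail to reject H₀.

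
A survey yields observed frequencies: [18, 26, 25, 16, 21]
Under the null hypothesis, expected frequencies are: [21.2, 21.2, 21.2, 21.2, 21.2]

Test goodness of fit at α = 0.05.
Chi-square goodness of fit test:
H₀: observed counts match expected distribution
H₁: observed counts differ from expected distribution
df = k - 1 = 4
χ² = Σ(O - E)²/E
   = (18 - 21.2)²/21.2 + (26 - 21.2)²/21.2 + (25 - 21.2)²/21.2 + (16 - 21.2)²/21.2 + (21 - 21.2)²/21.2
   = 0.483 + 1.087 + 0.681 + 1.275 + 0.002
   = 3.53
p-value = 0.4736

Since p-value > α = 0.05, we fail to reject H₀.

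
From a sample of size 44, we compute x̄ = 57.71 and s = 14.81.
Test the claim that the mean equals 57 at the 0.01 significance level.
One-sample t-test:
H₀: μ = 57
H₁: μ ≠ 57
df = n - 1 = 43
t = (x̄ - μ₀) / (s/√n) = (57.71 - 57) / (14.81/√44) = 0.318
p-value = 0.7520

Since p-value > α = 0.01, we fail to reject H₀.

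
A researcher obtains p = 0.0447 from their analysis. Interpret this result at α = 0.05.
Since p = 0.0447 < α = 0.05, reject H₀.
There is sufficient evidence to reject the null hypothesis; the result is statistically significant at the 0.05 level.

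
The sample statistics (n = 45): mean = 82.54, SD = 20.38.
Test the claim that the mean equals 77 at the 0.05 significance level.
One-sample t-test:
H₀: μ = 77
H₁: μ ≠ 77
df = n - 1 = 44
t = (x̄ - μ₀) / (s/√n) = (82.54 - 77) / (20.38/√45) = 1.824
p-value = 0.0750

Since p-value > α = 0.05, we fail to reject H₀.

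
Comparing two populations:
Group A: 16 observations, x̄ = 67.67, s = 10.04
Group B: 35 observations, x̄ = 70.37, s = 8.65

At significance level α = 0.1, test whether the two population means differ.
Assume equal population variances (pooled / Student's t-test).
Student's two-sample t-test (equal variances):
H₀: μ₁ = μ₂
H₁: μ₁ ≠ μ₂
df = n₁ + n₂ - 2 = 49
Pooled variance s_p² = [(n₁-1)s₁² + (n₂-1)s₂²] / (n₁ + n₂ - 2) = [(15)(10.04²) + (34)(8.65²)] / 49 = 82.7753
SE = √(s_p²(1/n₁ + 1/n₂)) = √(82.7753 × (1/16 + 1/35)) = 2.7456
t = (x̄₁ - x̄₂) / SE = (67.67 - 70.37) / 2.7456 = -2.70 / 2.7456 = -0.983
p-value = 0.3303

Since p-value > α = 0.1, we fail to reject H₀.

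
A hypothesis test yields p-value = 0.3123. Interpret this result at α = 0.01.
Since p = 0.3123 > α = 0.01, fail to reject H₀.
There is insufficient evidence to reject the null hypothesis; the result is not statistically significant at the 0.01 level.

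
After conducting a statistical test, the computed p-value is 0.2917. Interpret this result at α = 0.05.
Since p = 0.2917 > α = 0.05, fail to reject H₀.
There is insufficient evidence to reject the null hypothesis; the result is not statistically significant at the 0.05 level.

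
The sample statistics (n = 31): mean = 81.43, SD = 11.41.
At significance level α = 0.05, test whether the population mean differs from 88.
One-sample t-test:
H₀: μ = 88
H₁: μ ≠ 88
df = n - 1 = 30
t = (x̄ - μ₀) / (s/√n) = (81.43 - 88) / (11.41/√31) = -3.206
p-value = 0.0032

Since p-value < α = 0.05, we reject H₀.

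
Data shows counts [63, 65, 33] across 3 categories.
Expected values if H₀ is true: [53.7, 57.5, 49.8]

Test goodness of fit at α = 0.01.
Chi-square goodness of fit test:
H₀: observed counts match expected distribution
H₁: observed counts differ from expected distribution
df = k - 1 = 2
χ² = Σ(O - E)²/E
   = (63 - 53.7)²/53.7 + (65 - 57.5)²/57.5 + (33 - 49.8)²/49.8
   = 1.611 + 0.978 + 5.667
   = 8.26
p-value = 0.0161

Since p-value > α = 0.01, we fail to reject H₀.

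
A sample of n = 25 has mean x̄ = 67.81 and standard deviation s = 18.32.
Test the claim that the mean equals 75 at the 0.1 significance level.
One-sample t-test:
H₀: μ = 75
H₁: μ ≠ 75
df = n - 1 = 24
t = (x̄ - μ₀) / (s/√n) = (67.81 - 75) / (18.32/√25) = -1.962
p-value = 0.0614

Since p-value < α = 0.1, we reject H₀.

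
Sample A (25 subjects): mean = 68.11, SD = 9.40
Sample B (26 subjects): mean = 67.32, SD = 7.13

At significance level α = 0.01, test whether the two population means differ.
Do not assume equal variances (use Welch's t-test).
Welch's two-sample t-test:
H₀: μ₁ = μ₂
H₁: μ₁ ≠ μ₂
s₁²/n₁ = 9.40²/25 = 3.5344,  s₂²/n₂ = 7.13²/26 = 1.9553
SE = √(s₁²/n₁ + s₂²/n₂) = √(3.5344 + 1.9553) = 2.3430
df (Welch-Satterthwaite) = (s₁²/n₁ + s₂²/n₂)² / [(s₁²/n₁)²/(n₁-1) + (s₂²/n₂)²/(n₂-1)] ≈ 44.75
t = (x̄₁ - x̄₂) / SE = (68.11 - 67.32) / 2.3430 = 0.79 / 2.3430 = 0.337
p-value = 0.7376

Since p-value > α = 0.01, we fail to reject H₀.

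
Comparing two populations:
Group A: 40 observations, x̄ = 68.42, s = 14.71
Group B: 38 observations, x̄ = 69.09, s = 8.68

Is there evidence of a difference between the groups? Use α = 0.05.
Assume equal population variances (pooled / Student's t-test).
Student's two-sample t-test (equal variances):
H₀: μ₁ = μ₂
H₁: μ₁ ≠ μ₂
df = n₁ + n₂ - 2 = 76
Pooled variance s_p² = [(n₁-1)s₁² + (n₂-1)s₂²] / (n₁ + n₂ - 2) = [(39)(14.71²) + (37)(8.68²)] / 76 = 147.7191
SE = √(s_p²(1/n₁ + 1/n₂)) = √(147.7191 × (1/40 + 1/38)) = 2.7532
t = (x̄₁ - x̄₂) / SE = (68.42 - 69.09) / 2.7532 = -0.67 / 2.7532 = -0.243
p-value = 0.8084

Since p-value > α = 0.05, we fail to reject H₀.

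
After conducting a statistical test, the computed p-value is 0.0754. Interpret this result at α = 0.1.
Since p = 0.0754 < α = 0.1, reject H₀.
There is sufficient evidence to reject the null hypothesis; the result is statistically significant at the 0.1 level.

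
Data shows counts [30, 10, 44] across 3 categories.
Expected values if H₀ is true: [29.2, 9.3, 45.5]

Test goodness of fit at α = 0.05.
Chi-square goodness of fit test:
H₀: observed counts match expected distribution
H₁: observed counts differ from expected distribution
df = k - 1 = 2
χ² = Σ(O - E)²/E
   = (30 - 29.2)²/29.2 + (10 - 9.3)²/9.3 + (44 - 45.5)²/45.5
   = 0.022 + 0.053 + 0.049
   = 0.12
p-value = 0.9399

Since p-value > α = 0.05, we fail to reject H₀.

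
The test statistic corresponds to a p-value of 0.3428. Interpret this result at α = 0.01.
Since p = 0.3428 > α = 0.01, fail to reject H₀.
There is insufficient evidence to reject the null hypothesis; the result is not statistically significant at the 0.01 level.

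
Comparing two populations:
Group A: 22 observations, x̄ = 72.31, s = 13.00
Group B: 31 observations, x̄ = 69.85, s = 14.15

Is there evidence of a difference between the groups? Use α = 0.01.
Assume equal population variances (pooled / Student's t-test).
Student's two-sample t-test (equal variances):
H₀: μ₁ = μ₂
H₁: μ₁ ≠ μ₂
df = n₁ + n₂ - 2 = 51
Pooled variance s_p² = [(n₁-1)s₁² + (n₂-1)s₂²] / (n₁ + n₂ - 2) = [(21)(13.00²) + (30)(14.15²)] / 51 = 187.3662
SE = √(s_p²(1/n₁ + 1/n₂)) = √(187.3662 × (1/22 + 1/31)) = 3.8159
t = (x̄₁ - x̄₂) / SE = (72.31 - 69.85) / 3.8159 = 2.46 / 3.8159 = 0.645
p-value = 0.5220

Since p-value > α = 0.01, we fail to reject H₀.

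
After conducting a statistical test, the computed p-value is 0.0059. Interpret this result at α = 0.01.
Since p = 0.0059 < α = 0.01, reject H₀.
There is sufficient evidence to reject the null hypothesis; the result is statistically significant at the 0.01 level.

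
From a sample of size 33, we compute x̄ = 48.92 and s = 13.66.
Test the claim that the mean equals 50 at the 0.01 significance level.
One-sample t-test:
H₀: μ = 50
H₁: μ ≠ 50
df = n - 1 = 32
t = (x̄ - μ₀) / (s/√n) = (48.92 - 50) / (13.66/√33) = -0.454
p-value = 0.6528

Since p-value > α = 0.01, we fail to reject H₀.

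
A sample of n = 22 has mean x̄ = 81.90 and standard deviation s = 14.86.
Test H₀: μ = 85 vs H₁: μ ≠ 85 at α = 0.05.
One-sample t-test:
H₀: μ = 85
H₁: μ ≠ 85
df = n - 1 = 21
t = (x̄ - μ₀) / (s/√n) = (81.90 - 85) / (14.86/√22) = -0.978
p-value = 0.3390

Since p-value > α = 0.05, we fail to reject H₀.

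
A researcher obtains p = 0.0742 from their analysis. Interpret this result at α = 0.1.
Since p = 0.0742 < α = 0.1, reject H₀.
There is sufficient evidence to reject the null hypothesis; the result is statistically significant at the 0.1 level.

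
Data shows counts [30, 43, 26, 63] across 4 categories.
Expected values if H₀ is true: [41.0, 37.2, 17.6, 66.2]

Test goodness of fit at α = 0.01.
Chi-square goodness of fit test:
H₀: observed counts match expected distribution
H₁: observed counts differ from expected distribution
df = k - 1 = 3
χ² = Σ(O - E)²/E
   = (30 - 41.0)²/41.0 + (43 - 37.2)²/37.2 + (26 - 17.6)²/17.6 + (63 - 66.2)²/66.2
   = 2.951 + 0.904 + 4.009 + 0.155
   = 8.02
p-value = 0.0456

Since p-value > α = 0.01, we fail to reject H₀.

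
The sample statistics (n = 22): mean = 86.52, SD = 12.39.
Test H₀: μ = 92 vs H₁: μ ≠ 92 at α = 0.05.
One-sample t-test:
H₀: μ = 92
H₁: μ ≠ 92
df = n - 1 = 21
t = (x̄ - μ₀) / (s/√n) = (86.52 - 92) / (12.39/√22) = -2.075
p-value = 0.0505

Since p-value > α = 0.05, we fail to reject H₀.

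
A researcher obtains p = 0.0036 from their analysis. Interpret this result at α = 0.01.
Since p = 0.0036 < α = 0.01, reject H₀.
There is sufficient evidence to reject the null hypothesis; the result is statistically significant at the 0.01 level.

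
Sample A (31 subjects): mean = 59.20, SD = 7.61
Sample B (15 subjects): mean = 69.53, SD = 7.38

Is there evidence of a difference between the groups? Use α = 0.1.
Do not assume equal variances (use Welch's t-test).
Welch's two-sample t-test:
H₀: μ₁ = μ₂
H₁: μ₁ ≠ μ₂
s₁²/n₁ = 7.61²/31 = 1.8681,  s₂²/n₂ = 7.38²/15 = 3.6310
SE = √(s₁²/n₁ + s₂²/n₂) = √(1.8681 + 3.6310) = 2.3450
df (Welch-Satterthwaite) = (s₁²/n₁ + s₂²/n₂)² / [(s₁²/n₁)²/(n₁-1) + (s₂²/n₂)²/(n₂-1)] ≈ 28.58
t = (x̄₁ - x̄₂) / SE = (59.20 - 69.53) / 2.3450 = -10.33 / 2.3450 = -4.405
p-value = 0.0001

Since p-value < α = 0.1, we reject H₀.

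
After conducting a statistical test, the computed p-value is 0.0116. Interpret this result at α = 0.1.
Since p = 0.0116 < α = 0.1, reject H₀.
There is sufficient evidence to reject the null hypothesis; the result is statistically significant at the 0.1 level.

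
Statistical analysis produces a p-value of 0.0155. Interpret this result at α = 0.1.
Since p = 0.0155 < α = 0.1, reject H₀.
There is sufficient evidence to reject the null hypothesis; the result is statistically significant at the 0.1 level.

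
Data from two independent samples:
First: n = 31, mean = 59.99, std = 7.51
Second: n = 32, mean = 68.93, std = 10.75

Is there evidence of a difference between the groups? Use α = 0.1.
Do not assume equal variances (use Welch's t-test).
Welch's two-sample t-test:
H₀: μ₁ = μ₂
H₁: μ₁ ≠ μ₂
s₁²/n₁ = 7.51²/31 = 1.8194,  s₂²/n₂ = 10.75²/32 = 3.6113
SE = √(s₁²/n₁ + s₂²/n₂) = √(1.8194 + 3.6113) = 2.3304
df (Welch-Satterthwaite) = (s₁²/n₁ + s₂²/n₂)² / [(s₁²/n₁)²/(n₁-1) + (s₂²/n₂)²/(n₂-1)] ≈ 55.54
t = (x̄₁ - x̄₂) / SE = (59.99 - 68.93) / 2.3304 = -8.94 / 2.3304 = -3.836
p-value = 0.0003

Since p-value < α = 0.1, we reject H₀.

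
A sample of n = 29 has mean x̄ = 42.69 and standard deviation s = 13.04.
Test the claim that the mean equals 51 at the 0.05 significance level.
One-sample t-test:
H₀: μ = 51
H₁: μ ≠ 51
df = n - 1 = 28
t = (x̄ - μ₀) / (s/√n) = (42.69 - 51) / (13.04/√29) = -3.432
p-value = 0.0019

Since p-value < α = 0.05, we reject H₀.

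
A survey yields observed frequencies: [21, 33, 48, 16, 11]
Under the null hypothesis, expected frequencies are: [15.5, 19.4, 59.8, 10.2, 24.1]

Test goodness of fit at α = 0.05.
Chi-square goodness of fit test:
H₀: observed counts match expected distribution
H₁: observed counts differ from expected distribution
df = k - 1 = 4
χ² = Σ(O - E)²/E
   = (21 - 15.5)²/15.5 + (33 - 19.4)²/19.4 + (48 - 59.8)²/59.8 + (16 - 10.2)²/10.2 + (11 - 24.1)²/24.1
   = 1.952 + 9.534 + 2.328 + 3.298 + 7.121
   = 24.23
p-value = 0.0001

Since p-value < α = 0.05, we reject H₀.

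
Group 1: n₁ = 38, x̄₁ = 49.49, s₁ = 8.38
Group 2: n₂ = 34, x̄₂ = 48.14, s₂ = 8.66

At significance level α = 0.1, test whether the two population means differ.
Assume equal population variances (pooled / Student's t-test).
Student's two-sample t-test (equal variances):
H₀: μ₁ = μ₂
H₁: μ₁ ≠ μ₂
df = n₁ + n₂ - 2 = 70
Pooled variance s_p² = [(n₁-1)s₁² + (n₂-1)s₂²] / (n₁ + n₂ - 2) = [(37)(8.38²) + (33)(8.66²)] / 70 = 72.4737
SE = √(s_p²(1/n₁ + 1/n₂)) = √(72.4737 × (1/38 + 1/34)) = 2.0097
t = (x̄₁ - x̄₂) / SE = (49.49 - 48.14) / 2.0097 = 1.35 / 2.0097 = 0.672
p-value = 0.5040

Since p-value > α = 0.1, we fail to reject H₀.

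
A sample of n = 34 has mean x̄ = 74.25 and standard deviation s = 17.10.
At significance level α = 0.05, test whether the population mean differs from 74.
One-sample t-test:
H₀: μ = 74
H₁: μ ≠ 74
df = n - 1 = 33
t = (x̄ - μ₀) / (s/√n) = (74.25 - 74) / (17.10/√34) = 0.085
p-value = 0.9326

Since p-value > α = 0.05, we fail to reject H₀.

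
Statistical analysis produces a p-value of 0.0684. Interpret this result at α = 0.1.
Since p = 0.0684 < α = 0.1, reject H₀.
There is sufficient evidence to reject the null hypothesis; the result is statistically significant at the 0.1 level.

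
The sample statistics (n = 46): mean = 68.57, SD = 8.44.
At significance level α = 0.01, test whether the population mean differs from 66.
One-sample t-test:
H₀: μ = 66
H₁: μ ≠ 66
df = n - 1 = 45
t = (x̄ - μ₀) / (s/√n) = (68.57 - 66) / (8.44/√46) = 2.065
p-value = 0.0447

Since p-value > α = 0.01, we fail to reject H₀.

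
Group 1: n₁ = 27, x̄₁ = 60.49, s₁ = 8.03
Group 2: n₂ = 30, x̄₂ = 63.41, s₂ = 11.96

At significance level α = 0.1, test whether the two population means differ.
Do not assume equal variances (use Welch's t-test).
Welch's two-sample t-test:
H₀: μ₁ = μ₂
H₁: μ₁ ≠ μ₂
s₁²/n₁ = 8.03²/27 = 2.3882,  s₂²/n₂ = 11.96²/30 = 4.7681
SE = √(s₁²/n₁ + s₂²/n₂) = √(2.3882 + 4.7681) = 2.6751
df (Welch-Satterthwaite) = (s₁²/n₁ + s₂²/n₂)² / [(s₁²/n₁)²/(n₁-1) + (s₂²/n₂)²/(n₂-1)] ≈ 51.04
t = (x̄₁ - x̄₂) / SE = (60.49 - 63.41) / 2.6751 = -2.92 / 2.6751 = -1.092
p-value = 0.2802

Since p-value > α = 0.1, we fail to reject H₀.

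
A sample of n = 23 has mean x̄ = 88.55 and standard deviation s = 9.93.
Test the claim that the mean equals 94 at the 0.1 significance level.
One-sample t-test:
H₀: μ = 94
H₁: μ ≠ 94
df = n - 1 = 22
t = (x̄ - μ₀) / (s/√n) = (88.55 - 94) / (9.93/√23) = -2.632
p-value = 0.0152

Since p-value < α = 0.1, we reject H₀.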